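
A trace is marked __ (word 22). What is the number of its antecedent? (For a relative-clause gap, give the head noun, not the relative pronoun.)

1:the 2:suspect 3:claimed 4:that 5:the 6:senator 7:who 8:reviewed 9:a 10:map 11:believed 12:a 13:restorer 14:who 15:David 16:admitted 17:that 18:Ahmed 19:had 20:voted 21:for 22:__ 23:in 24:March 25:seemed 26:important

The gap at 22 is the prepositional object of "voted", inside a relative clause.
The relative pronoun is "who" (word 14); it is bound by the head noun immediately before it.
Its filler is the head noun "restorer", at word 13.

13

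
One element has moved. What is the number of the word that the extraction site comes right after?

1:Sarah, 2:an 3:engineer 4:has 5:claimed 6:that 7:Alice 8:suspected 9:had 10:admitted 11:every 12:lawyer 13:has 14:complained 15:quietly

8

The displaced element is "Sarah" (word 1).
It is linked across 2 clause boundaries (that → Ø).
It functions as the subject of "admitted", so the gap sits immediately after word 8 ("suspected").
Base order: An engineer has claimed that Alice suspected Sarah had admitted every lawyer has complained quietly.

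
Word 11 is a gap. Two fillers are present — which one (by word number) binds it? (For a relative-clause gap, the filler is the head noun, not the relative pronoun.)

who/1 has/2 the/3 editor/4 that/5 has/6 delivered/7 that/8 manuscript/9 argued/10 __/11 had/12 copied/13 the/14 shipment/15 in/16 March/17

The marked gap is the subject of "copied".
Its filler is the fronted wh-phrase "who", at word 1.
(The other dependency links word 4 to a gap after word 5.)

1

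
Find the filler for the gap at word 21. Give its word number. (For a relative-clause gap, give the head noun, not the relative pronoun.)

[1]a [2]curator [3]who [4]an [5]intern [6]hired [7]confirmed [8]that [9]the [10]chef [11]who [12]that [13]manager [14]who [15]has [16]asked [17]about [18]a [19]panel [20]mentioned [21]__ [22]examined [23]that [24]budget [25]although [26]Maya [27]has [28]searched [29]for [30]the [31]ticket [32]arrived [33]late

The gap at 21 is the subject of "examined", inside a relative clause.
The relative pronoun is "who" (word 11); it is bound by the head noun immediately before it.
Its filler is the head noun "chef", at word 10.

10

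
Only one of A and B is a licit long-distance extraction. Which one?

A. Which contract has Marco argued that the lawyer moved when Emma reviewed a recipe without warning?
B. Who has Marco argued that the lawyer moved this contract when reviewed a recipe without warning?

In B, the wh-phrase is extracted from inside an adjunct island (introduced by "when"), which blocks movement.
In A, the extraction path crosses only that-complement boundaries, which are transparent.
So A is grammatical.

A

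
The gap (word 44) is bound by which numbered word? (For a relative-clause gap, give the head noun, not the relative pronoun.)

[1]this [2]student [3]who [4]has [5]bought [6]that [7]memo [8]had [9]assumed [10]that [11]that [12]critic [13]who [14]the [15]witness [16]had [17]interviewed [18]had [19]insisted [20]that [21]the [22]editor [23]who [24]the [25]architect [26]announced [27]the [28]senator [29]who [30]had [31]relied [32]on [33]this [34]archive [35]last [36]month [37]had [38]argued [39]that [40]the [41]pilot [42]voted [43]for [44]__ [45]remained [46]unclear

22

The gap at 44 is the prepositional object of "voted", inside a relative clause.
The relative pronoun is "who" (word 23); it is bound by the head noun immediately before it.
Its filler is the head noun "editor", at word 22.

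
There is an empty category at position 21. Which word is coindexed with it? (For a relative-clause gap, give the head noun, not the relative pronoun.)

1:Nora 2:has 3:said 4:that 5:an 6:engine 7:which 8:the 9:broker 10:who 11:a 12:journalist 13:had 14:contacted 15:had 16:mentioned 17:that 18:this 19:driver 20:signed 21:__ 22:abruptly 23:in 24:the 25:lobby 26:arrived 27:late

The gap at 21 is the object of "signed", inside a relative clause.
The relative pronoun is "which" (word 7); it is bound by the head noun immediately before it.
Its filler is the head noun "engine", at word 6.

6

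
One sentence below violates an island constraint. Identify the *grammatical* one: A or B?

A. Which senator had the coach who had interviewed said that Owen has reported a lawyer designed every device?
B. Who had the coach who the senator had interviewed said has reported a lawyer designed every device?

B

In A, the wh-phrase is extracted from inside a complex-NP island (relative clause) (introduced by "who"), which blocks movement.
In B, the extraction path crosses only that-complement boundaries, which are transparent.
So B is grammatical.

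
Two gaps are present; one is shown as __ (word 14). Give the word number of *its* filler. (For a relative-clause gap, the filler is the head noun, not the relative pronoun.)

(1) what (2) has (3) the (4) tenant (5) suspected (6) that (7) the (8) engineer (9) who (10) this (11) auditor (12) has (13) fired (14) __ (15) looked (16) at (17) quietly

The marked gap is inside the relative clause, the direct object of "fired".
Its filler is the head noun "engineer" (via "who"), at word 8.
(The other dependency links word 1 to a gap after word 16.)

8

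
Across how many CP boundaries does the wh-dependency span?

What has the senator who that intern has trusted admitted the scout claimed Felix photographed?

"what" is extracted from the object of "photographed".
Boundaries crossed, outermost first: [Ø], [Ø] — 2 in total.

2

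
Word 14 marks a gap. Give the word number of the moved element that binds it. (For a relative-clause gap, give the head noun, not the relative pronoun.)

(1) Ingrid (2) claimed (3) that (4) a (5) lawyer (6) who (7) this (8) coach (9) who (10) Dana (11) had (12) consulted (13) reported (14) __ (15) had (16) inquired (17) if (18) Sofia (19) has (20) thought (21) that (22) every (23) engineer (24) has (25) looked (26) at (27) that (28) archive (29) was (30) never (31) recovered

5

The gap at 14 is the subject of "inquired", inside a relative clause.
The relative pronoun is "who" (word 6); it is bound by the head noun immediately before it.
Its filler is the head noun "lawyer", at word 5.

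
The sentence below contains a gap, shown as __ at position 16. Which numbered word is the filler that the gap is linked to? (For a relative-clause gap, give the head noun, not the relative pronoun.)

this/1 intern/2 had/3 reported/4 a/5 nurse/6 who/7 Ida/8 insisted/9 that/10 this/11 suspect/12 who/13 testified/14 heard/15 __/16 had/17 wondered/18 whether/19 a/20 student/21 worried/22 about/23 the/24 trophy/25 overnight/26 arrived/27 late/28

The gap at 16 is the subject of "wondered", inside a relative clause.
The relative pronoun is "who" (word 7); it is bound by the head noun immediately before it.
Its filler is the head noun "nurse", at word 6.

6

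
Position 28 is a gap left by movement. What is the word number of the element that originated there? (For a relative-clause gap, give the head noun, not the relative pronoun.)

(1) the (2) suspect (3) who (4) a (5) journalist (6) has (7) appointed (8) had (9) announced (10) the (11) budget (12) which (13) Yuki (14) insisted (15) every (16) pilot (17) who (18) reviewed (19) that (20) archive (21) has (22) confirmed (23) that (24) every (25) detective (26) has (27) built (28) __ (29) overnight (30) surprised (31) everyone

The gap at 28 is the object of "built", inside a relative clause.
The relative pronoun is "which" (word 12); it is bound by the head noun immediately before it.
Its filler is the head noun "budget", at word 11.

11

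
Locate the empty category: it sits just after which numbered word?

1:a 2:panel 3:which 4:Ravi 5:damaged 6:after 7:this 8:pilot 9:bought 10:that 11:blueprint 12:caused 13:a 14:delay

5

The displaced element is "a panel" (word 2).
It functions as the direct object of "damaged", so the gap sits immediately after word 5 ("damaged").
Base order: Ravi damaged a panel after this pilot bought that blueprint.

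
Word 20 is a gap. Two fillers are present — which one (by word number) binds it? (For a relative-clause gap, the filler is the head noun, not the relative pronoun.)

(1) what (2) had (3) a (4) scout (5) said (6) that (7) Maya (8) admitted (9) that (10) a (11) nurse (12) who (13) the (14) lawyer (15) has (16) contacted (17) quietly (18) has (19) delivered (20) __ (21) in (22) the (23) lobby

1

The marked gap is the direct object of "delivered".
Its filler is the fronted wh-phrase "what", at word 1.
(The other dependency links word 11 to a gap after word 16.)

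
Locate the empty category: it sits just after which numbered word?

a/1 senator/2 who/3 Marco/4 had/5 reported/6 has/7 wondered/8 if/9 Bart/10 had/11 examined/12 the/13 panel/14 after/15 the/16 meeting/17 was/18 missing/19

The displaced element is "a senator" (word 2).
It is linked across 1 clause boundary (Ø).
It functions as the subject of "wondered", so the gap sits immediately after word 6 ("reported").
Base order: Marco had reported that a senator has wondered if Bart had examined the panel after the meeting.

6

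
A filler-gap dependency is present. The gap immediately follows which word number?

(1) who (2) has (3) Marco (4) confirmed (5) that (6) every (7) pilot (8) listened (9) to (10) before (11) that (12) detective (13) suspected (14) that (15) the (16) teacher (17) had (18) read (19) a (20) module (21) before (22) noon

The displaced element is "who" (word 1).
It is linked across 1 clause boundary (that).
It functions as the object of the preposition "to" of "listened", so the gap sits immediately after word 9 ("to").
Base order: Marco has confirmed that every pilot listened to who before that detective suspected that the teacher had read a module before noon.

9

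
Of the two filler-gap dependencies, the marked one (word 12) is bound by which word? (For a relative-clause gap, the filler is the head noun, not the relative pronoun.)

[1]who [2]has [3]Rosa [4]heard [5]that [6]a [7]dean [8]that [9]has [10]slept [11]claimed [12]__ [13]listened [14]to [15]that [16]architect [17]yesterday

The marked gap is the subject of "listened".
Its filler is the fronted wh-phrase "who", at word 1.
(The other dependency links word 7 to a gap after word 8.)

1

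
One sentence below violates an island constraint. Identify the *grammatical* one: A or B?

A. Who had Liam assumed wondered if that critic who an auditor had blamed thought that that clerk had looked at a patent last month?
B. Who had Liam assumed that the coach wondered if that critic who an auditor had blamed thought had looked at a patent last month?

In B, the wh-phrase is extracted from inside a wh-island (introduced by "if"), which blocks movement.
In A, the extraction path crosses only that-complement boundaries, which are transparent.
So A is grammatical.

A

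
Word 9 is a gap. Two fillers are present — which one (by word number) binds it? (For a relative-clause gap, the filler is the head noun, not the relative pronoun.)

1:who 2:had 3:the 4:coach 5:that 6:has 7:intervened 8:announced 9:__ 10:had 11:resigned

1

The marked gap is the subject of "resigned".
Its filler is the fronted wh-phrase "who", at word 1.
(The other dependency links word 4 to a gap after word 5.)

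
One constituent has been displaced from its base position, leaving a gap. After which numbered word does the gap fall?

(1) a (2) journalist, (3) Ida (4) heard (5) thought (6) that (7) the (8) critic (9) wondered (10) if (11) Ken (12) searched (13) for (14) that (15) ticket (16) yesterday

4

The displaced element is "a journalist" (word 2).
It is linked across 1 clause boundary (Ø).
It functions as the subject of "thought", so the gap sits immediately after word 4 ("heard").
Base order: Ida heard that a journalist thought that the critic wondered if Ken searched for that ticket yesterday.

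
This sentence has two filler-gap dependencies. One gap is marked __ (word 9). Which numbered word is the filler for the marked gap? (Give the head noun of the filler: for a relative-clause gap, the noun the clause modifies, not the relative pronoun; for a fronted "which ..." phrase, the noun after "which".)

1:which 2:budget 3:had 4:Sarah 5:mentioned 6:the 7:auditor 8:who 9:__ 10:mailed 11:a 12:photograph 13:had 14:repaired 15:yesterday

The marked gap is inside the relative clause, the subject of "mailed".
Its filler is the head noun "auditor" (via "who"), at word 7.
(The other dependency links word 2 to a gap after word 14.)

7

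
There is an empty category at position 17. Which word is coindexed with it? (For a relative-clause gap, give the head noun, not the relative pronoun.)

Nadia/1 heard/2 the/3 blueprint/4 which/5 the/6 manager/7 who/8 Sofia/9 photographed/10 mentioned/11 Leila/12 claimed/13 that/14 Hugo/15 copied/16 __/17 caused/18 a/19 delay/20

The gap at 17 is the object of "copied", inside a relative clause.
The relative pronoun is "which" (word 5); it is bound by the head noun immediately before it.
Its filler is the head noun "blueprint", at word 4.

4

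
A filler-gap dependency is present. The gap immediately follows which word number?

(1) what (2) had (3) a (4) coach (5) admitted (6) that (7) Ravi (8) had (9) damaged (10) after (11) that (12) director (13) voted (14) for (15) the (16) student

The displaced element is "what" (word 1).
It is linked across 1 clause boundary (that).
It functions as the direct object of "damaged", so the gap sits immediately after word 9 ("damaged").
Base order: A coach had admitted that Ravi had damaged what after that director voted for the student.

9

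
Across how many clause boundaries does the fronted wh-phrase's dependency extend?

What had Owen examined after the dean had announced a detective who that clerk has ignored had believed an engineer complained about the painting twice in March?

0

"what" originates inside the matrix clause — no clause boundary is crossed.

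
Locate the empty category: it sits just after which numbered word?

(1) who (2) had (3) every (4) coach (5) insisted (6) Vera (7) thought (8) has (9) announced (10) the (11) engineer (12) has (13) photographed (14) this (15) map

7

The displaced element is "who" (word 1).
It is linked across 2 clause boundaries (Ø → Ø).
It functions as the subject of "announced", so the gap sits immediately after word 7 ("thought").
Base order: Every coach had insisted Vera thought who has announced the engineer has photographed this map.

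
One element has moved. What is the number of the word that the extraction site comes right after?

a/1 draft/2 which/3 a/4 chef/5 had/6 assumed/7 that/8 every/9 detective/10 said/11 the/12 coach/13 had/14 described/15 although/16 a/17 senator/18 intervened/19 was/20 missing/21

The displaced element is "a draft" (word 2).
It is linked across 2 clause boundaries (that → Ø).
It functions as the direct object of "described", so the gap sits immediately after word 15 ("described").
Base order: A chef had assumed that every detective said the coach had described a draft although a senator intervened.

15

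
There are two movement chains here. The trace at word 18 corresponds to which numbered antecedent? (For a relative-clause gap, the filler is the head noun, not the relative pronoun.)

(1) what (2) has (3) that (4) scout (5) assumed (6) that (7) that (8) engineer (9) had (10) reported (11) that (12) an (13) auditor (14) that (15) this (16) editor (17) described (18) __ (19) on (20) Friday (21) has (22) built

The marked gap is inside the relative clause, the direct object of "described".
Its filler is the head noun "auditor" (via "that"), at word 13.
(The other dependency links word 1 to a gap after word 22.)

13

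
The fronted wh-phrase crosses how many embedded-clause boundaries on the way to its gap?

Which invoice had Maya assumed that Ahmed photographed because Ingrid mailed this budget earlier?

1

"which invoice" is extracted from the object of "photographed".
Boundaries crossed, outermost first: [that] — 1 in total.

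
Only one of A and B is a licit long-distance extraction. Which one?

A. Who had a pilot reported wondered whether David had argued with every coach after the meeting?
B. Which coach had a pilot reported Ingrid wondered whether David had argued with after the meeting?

A

In B, the wh-phrase is extracted from inside a wh-island (introduced by "whether"), which blocks movement.
In A, the extraction path crosses only that-complement boundaries, which are transparent.
So A is grammatical.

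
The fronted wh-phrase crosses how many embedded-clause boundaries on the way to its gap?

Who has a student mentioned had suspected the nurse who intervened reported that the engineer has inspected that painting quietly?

"who" is extracted from the subject of "suspected".
Boundaries crossed, outermost first: [Ø] — 1 in total.

1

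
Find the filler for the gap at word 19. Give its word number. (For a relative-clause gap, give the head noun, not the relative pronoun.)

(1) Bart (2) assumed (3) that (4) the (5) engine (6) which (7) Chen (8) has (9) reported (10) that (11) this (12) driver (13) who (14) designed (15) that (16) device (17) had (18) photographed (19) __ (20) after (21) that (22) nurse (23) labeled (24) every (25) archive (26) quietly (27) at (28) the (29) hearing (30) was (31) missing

5

The gap at 19 is the object of "photographed", inside a relative clause.
The relative pronoun is "which" (word 6); it is bound by the head noun immediately before it.
Its filler is the head noun "engine", at word 5.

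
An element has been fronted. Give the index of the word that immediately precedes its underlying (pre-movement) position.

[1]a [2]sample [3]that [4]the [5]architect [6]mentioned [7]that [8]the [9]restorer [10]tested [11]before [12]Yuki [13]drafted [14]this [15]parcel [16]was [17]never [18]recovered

10

The displaced element is "a sample" (word 2).
It is linked across 1 clause boundary (that).
It functions as the direct object of "tested", so the gap sits immediately after word 10 ("tested").
Base order: The architect mentioned that the restorer tested a sample before Yuki drafted this parcel.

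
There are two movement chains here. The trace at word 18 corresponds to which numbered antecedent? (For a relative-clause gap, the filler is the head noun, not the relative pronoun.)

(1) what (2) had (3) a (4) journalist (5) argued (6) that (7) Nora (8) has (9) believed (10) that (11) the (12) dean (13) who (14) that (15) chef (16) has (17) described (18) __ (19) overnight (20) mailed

12

The marked gap is inside the relative clause, the direct object of "described".
Its filler is the head noun "dean" (via "who"), at word 12.
(The other dependency links word 1 to a gap after word 20.)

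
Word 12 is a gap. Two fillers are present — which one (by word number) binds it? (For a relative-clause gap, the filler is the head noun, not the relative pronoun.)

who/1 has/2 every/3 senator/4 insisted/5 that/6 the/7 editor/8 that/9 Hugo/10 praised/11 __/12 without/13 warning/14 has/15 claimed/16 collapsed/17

The marked gap is inside the relative clause, the direct object of "praised".
Its filler is the head noun "editor" (via "that"), at word 8.
(The other dependency links word 1 to a gap after word 16.)

8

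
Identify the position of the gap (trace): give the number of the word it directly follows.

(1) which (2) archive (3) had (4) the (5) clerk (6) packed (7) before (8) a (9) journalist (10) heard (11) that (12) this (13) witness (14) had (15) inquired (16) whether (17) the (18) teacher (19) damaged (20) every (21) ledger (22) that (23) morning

6

The displaced element is "which archive" (word 2).
It functions as the direct object of "packed", so the gap sits immediately after word 6 ("packed").
Base order: The clerk had packed which archive before a journalist heard that this witness had inquired whether the teacher damaged every ledger that morning.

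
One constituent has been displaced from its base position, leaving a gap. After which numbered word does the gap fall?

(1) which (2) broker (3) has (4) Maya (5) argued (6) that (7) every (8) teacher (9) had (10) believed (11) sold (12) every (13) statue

10

The displaced element is "which broker" (word 2).
It is linked across 2 clause boundaries (that → Ø).
It functions as the subject of "sold", so the gap sits immediately after word 10 ("believed").
Base order: Maya has argued that every teacher had believed which broker sold every statue.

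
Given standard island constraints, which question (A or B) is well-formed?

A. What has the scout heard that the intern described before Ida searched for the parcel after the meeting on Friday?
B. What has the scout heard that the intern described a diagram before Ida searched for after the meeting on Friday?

A

In B, the wh-phrase is extracted from inside an adjunct island (introduced by "before"), which blocks movement.
In A, the extraction path crosses only that-complement boundaries, which are transparent.
So A is grammatical.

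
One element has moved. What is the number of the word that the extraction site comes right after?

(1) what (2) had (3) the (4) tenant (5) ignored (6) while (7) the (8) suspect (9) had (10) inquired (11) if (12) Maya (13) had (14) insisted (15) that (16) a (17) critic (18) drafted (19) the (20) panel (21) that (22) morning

The displaced element is "what" (word 1).
It functions as the direct object of "ignored", so the gap sits immediately after word 5 ("ignored").
Base order: The tenant had ignored what while the suspect had inquired if Maya had insisted that a critic drafted the panel that morning.

5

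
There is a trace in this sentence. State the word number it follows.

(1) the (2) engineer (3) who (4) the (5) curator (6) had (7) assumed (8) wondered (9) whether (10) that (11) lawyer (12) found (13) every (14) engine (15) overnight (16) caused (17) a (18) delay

The displaced element is "the engineer" (word 2).
It is linked across 1 clause boundary (Ø).
It functions as the subject of "wondered", so the gap sits immediately after word 7 ("assumed").
Base order: The curator had assumed that the engineer wondered whether that lawyer found every engine overnight.

7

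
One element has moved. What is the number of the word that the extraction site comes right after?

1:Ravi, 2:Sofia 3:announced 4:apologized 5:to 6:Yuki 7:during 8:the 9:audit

The displaced element is "Ravi" (word 1).
It is linked across 1 clause boundary (Ø).
It functions as the subject of "apologized", so the gap sits immediately after word 3 ("announced").
Base order: Sofia announced that Ravi apologized to Yuki during the audit.

3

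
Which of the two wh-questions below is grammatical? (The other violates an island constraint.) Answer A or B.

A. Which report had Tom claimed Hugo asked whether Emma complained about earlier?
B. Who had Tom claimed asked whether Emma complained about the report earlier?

B

In A, the wh-phrase is extracted from inside a wh-island (introduced by "whether"), which blocks movement.
In B, the extraction path crosses only that-complement boundaries, which are transparent.
So B is grammatical.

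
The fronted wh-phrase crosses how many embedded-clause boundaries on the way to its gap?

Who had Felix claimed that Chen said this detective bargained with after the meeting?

"who" is extracted from the PP object of "bargained".
Boundaries crossed, outermost first: [that], [Ø] — 2 in total.

2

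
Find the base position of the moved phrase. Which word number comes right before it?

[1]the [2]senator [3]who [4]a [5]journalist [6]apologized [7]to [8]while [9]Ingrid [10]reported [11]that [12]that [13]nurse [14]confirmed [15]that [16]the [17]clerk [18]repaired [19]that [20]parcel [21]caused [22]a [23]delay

7

The displaced element is "the senator" (word 2).
It functions as the object of the preposition "to" of "apologized", so the gap sits immediately after word 7 ("to").
Base order: A journalist apologized to the senator while Ingrid reported that that nurse confirmed that the clerk repaired that parcel.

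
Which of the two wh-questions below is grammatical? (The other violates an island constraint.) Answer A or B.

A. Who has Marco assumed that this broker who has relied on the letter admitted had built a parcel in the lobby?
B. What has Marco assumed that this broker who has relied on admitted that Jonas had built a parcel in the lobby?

In B, the wh-phrase is extracted from inside a complex-NP island (relative clause) (introduced by "who"), which blocks movement.
In A, the extraction path crosses only that-complement boundaries, which are transparent.
So A is grammatical.

A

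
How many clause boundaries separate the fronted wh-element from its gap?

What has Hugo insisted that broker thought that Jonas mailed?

2

"what" is extracted from the object of "mailed".
Boundaries crossed, outermost first: [Ø], [that] — 2 in total.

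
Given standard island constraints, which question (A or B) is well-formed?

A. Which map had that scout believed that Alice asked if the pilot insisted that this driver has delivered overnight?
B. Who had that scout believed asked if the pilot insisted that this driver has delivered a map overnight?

In A, the wh-phrase is extracted from inside a wh-island (introduced by "if"), which blocks movement.
In B, the extraction path crosses only that-complement boundaries, which are transparent.
So B is grammatical.

B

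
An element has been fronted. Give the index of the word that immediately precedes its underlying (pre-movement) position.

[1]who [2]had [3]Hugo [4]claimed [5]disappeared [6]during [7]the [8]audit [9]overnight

The displaced element is "who" (word 1).
It is linked across 1 clause boundary (Ø).
It functions as the subject of "disappeared", so the gap sits immediately after word 4 ("claimed").
Base order: Hugo had claimed that who disappeared during the audit overnight.

4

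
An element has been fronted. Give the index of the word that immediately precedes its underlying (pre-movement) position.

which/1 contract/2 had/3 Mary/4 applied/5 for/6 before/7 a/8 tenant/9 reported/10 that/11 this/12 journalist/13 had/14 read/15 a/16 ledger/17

The displaced element is "which contract" (word 2).
It functions as the object of the preposition "for" of "applied", so the gap sits immediately after word 6 ("for").
Base order: Mary had applied for which contract before a tenant reported that this journalist had read a ledger.

6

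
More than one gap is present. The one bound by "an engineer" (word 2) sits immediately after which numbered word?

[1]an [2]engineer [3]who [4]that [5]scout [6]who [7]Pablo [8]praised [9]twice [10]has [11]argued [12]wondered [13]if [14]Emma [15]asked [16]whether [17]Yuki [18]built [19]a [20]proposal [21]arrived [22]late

The displaced element is "an engineer" (word 2).
It is linked across 1 clause boundary (Ø).
It functions as the subject of "wondered", so the gap sits immediately after word 11 ("argued").
Base order: That scout who Pablo praised twice has argued an engineer wondered if Emma asked whether Yuki built a proposal.

11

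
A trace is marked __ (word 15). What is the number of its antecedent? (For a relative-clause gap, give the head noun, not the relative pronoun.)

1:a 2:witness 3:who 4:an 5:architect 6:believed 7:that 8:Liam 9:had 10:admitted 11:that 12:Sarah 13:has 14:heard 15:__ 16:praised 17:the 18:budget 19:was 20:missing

2

The gap at 15 is the subject of "praised", inside a relative clause.
The relative pronoun is "who" (word 3); it is bound by the head noun immediately before it.
Its filler is the head noun "witness", at word 2.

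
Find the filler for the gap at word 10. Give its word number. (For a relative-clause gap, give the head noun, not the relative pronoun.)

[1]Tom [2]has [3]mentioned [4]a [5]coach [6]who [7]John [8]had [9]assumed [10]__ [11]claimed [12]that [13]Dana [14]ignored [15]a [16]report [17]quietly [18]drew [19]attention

5

The gap at 10 is the subject of "claimed", inside a relative clause.
The relative pronoun is "who" (word 6); it is bound by the head noun immediately before it.
Its filler is the head noun "coach", at word 5.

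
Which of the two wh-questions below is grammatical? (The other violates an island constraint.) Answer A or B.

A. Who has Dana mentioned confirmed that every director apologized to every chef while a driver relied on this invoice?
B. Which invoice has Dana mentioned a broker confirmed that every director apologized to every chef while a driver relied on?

A

In B, the wh-phrase is extracted from inside an adjunct island (introduced by "while"), which blocks movement.
In A, the extraction path crosses only that-complement boundaries, which are transparent.
So A is grammatical.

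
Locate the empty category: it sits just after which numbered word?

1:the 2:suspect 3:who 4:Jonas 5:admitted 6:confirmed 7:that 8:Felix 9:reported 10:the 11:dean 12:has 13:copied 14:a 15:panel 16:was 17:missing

The displaced element is "the suspect" (word 2).
It is linked across 1 clause boundary (Ø).
It functions as the subject of "confirmed", so the gap sits immediately after word 5 ("admitted").
Base order: Jonas admitted that the suspect confirmed that Felix reported the dean has copied a panel.

5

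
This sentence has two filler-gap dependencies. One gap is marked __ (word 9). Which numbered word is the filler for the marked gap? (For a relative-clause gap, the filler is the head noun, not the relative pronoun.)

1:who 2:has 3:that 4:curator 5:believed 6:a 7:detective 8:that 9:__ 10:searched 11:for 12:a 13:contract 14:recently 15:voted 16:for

7

The marked gap is inside the relative clause, the subject of "searched".
Its filler is the head noun "detective" (via "that"), at word 7.
(The other dependency links word 1 to a gap after word 16.)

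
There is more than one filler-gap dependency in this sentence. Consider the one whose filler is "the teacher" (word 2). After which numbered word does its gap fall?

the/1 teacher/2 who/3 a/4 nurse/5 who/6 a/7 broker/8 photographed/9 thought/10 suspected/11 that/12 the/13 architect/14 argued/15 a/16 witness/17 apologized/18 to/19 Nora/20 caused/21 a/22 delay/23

10

The displaced element is "the teacher" (word 2).
It is linked across 1 clause boundary (Ø).
It functions as the subject of "suspected", so the gap sits immediately after word 10 ("thought").
Base order: A nurse who a broker photographed thought that the teacher suspected that the architect argued a witness apologized to Nora.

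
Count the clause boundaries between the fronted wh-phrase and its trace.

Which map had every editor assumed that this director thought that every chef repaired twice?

2

"which map" is extracted from the object of "repaired".
Boundaries crossed, outermost first: [that], [that] — 2 in total.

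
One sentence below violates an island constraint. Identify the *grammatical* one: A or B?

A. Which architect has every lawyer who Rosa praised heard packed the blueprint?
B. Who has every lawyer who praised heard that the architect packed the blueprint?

In B, the wh-phrase is extracted from inside a complex-NP island (relative clause) (introduced by "who"), which blocks movement.
In A, the extraction path crosses only that-complement boundaries, which are transparent.
So A is grammatical.

A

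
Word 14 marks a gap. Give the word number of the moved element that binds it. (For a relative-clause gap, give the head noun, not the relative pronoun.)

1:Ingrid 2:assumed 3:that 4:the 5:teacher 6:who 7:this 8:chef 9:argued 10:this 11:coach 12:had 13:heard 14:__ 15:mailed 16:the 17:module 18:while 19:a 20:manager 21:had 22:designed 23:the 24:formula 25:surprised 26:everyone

The gap at 14 is the subject of "mailed", inside a relative clause.
The relative pronoun is "who" (word 6); it is bound by the head noun immediately before it.
Its filler is the head noun "teacher", at word 5.

5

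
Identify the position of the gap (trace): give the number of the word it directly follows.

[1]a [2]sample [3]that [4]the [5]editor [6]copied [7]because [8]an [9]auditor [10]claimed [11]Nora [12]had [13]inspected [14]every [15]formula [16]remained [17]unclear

6

The displaced element is "a sample" (word 2).
It functions as the direct object of "copied", so the gap sits immediately after word 6 ("copied").
Base order: The editor copied a sample because an auditor claimed Nora had inspected every formula.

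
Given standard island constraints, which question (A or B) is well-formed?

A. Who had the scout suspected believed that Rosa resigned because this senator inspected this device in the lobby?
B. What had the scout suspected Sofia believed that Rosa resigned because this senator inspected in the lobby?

In B, the wh-phrase is extracted from inside an adjunct island (introduced by "because"), which blocks movement.
In A, the extraction path crosses only that-complement boundaries, which are transparent.
So A is grammatical.

A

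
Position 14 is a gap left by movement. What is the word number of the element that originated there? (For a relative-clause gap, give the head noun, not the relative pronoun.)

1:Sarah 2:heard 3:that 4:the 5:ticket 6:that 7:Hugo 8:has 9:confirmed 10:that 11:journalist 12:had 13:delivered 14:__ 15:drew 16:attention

5

The gap at 14 is the object of "delivered", inside a relative clause.
The relative pronoun is "that" (word 6); it is bound by the head noun immediately before it.
Its filler is the head noun "ticket", at word 5.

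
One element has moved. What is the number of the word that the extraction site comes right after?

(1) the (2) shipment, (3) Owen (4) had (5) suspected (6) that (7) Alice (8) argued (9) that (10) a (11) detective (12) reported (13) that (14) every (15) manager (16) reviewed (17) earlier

The displaced element is "the shipment" (word 2).
It is linked across 3 clause boundaries (that → that → that).
It functions as the direct object of "reviewed", so the gap sits immediately after word 16 ("reviewed").
Base order: Owen had suspected that Alice argued that a detective reported that every manager reviewed the shipment earlier.

16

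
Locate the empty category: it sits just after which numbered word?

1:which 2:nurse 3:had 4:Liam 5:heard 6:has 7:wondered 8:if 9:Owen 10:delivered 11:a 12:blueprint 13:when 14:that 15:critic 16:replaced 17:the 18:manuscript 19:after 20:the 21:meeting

5

The displaced element is "which nurse" (word 2).
It is linked across 1 clause boundary (Ø).
It functions as the subject of "wondered", so the gap sits immediately after word 5 ("heard").
Base order: Liam had heard that which nurse has wondered if Owen delivered a blueprint when that critic replaced the manuscript after the meeting.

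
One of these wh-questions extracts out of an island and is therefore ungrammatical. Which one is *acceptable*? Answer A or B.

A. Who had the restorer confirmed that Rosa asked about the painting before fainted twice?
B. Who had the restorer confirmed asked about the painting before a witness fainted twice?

B

In A, the wh-phrase is extracted from inside an adjunct island (introduced by "before"), which blocks movement.
In B, the extraction path crosses only that-complement boundaries, which are transparent.
So B is grammatical.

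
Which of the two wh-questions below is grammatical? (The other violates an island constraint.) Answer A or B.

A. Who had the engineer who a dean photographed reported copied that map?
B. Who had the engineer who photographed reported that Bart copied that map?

In B, the wh-phrase is extracted from inside a complex-NP island (relative clause) (introduced by "who"), which blocks movement.
In A, the extraction path crosses only that-complement boundaries, which are transparent.
So A is grammatical.

A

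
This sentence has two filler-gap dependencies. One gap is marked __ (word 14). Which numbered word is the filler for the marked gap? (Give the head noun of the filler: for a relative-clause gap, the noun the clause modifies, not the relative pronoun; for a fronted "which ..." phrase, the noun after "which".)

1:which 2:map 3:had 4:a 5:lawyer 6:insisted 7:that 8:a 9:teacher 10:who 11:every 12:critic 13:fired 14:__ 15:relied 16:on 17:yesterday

The marked gap is inside the relative clause, the direct object of "fired".
Its filler is the head noun "teacher" (via "who"), at word 9.
(The other dependency links word 2 to a gap after word 16.)

9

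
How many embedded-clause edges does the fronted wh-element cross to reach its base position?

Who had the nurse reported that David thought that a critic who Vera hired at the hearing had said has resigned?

3

"who" is extracted from the subject of "resigned".
Boundaries crossed, outermost first: [that], [that], [Ø] — 3 in total.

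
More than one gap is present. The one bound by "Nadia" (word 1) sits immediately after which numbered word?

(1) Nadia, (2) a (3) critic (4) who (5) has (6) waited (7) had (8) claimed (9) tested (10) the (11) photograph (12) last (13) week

The displaced element is "Nadia" (word 1).
It is linked across 1 clause boundary (Ø).
It functions as the subject of "tested", so the gap sits immediately after word 8 ("claimed").
Base order: A critic who has waited had claimed that Nadia tested the photograph last week.

8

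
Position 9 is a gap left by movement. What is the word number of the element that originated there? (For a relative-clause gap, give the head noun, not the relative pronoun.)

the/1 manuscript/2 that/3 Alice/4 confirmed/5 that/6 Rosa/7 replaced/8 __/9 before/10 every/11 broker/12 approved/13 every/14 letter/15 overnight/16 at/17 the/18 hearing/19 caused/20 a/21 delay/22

The gap at 9 is the object of "replaced", inside a relative clause.
The relative pronoun is "that" (word 3); it is bound by the head noun immediately before it.
Its filler is the head noun "manuscript", at word 2.

2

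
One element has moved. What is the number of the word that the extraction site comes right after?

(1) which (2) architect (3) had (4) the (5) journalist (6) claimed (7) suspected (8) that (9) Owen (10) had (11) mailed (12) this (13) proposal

The displaced element is "which architect" (word 2).
It is linked across 1 clause boundary (Ø).
It functions as the subject of "suspected", so the gap sits immediately after word 6 ("claimed").
Base order: The journalist had claimed which architect suspected that Owen had mailed this proposal.

6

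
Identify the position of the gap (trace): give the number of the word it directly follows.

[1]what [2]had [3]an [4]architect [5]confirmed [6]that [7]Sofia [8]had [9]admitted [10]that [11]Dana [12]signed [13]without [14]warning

12

The displaced element is "what" (word 1).
It is linked across 2 clause boundaries (that → that).
It functions as the direct object of "signed", so the gap sits immediately after word 12 ("signed").
Base order: An architect had confirmed that Sofia had admitted that Dana signed what without warning.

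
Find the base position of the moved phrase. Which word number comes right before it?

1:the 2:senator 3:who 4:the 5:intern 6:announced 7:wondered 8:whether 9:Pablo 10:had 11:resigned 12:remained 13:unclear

6

The displaced element is "the senator" (word 2).
It is linked across 1 clause boundary (Ø).
It functions as the subject of "wondered", so the gap sits immediately after word 6 ("announced").
Base order: The intern announced the senator wondered whether Pablo had resigned.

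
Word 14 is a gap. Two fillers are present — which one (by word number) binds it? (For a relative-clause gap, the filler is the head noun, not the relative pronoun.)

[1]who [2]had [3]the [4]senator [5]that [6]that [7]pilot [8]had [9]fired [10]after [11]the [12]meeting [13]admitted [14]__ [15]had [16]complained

The marked gap is the subject of "complained".
Its filler is the fronted wh-phrase "who", at word 1.
(The other dependency links word 4 to a gap after word 9.)

1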